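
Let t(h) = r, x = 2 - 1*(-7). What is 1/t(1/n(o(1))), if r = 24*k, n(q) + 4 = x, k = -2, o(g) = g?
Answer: -1/48 ≈ -0.020833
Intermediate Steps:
x = 9 (x = 2 + 7 = 9)
n(q) = 5 (n(q) = -4 + 9 = 5)
r = -48 (r = 24*(-2) = -48)
t(h) = -48
1/t(1/n(o(1))) = 1/(-48) = -1/48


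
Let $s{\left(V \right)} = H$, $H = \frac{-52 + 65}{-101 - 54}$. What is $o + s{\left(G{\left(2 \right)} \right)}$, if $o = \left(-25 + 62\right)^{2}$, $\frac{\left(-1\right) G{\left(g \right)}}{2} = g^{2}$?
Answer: $\frac{212182}{155} \approx 1368.9$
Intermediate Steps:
$G{\left(g \right)} = - 2 g^{2}$
$H = - \frac{13}{155}$ ($H = \frac{13}{-155} = 13 \left(- \frac{1}{155}\right) = - \frac{13}{155} \approx -0.083871$)
$s{\left(V \right)} = - \frac{13}{155}$
$o = 1369$ ($o = 37^{2} = 1369$)
$o + s{\left(G{\left(2 \right)} \right)} = 1369 - \frac{13}{155} = \frac{212182}{155}$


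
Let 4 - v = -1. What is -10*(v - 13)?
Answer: 80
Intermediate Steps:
v = 5 (v = 4 - 1*(-1) = 4 + 1 = 5)
-10*(v - 13) = -10*(5 - 13) = -10*(-8) = 80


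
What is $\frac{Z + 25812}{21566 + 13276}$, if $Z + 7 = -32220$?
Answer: $- \frac{6415}{34842} \approx -0.18412$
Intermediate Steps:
$Z = -32227$ ($Z = -7 - 32220 = -32227$)
$\frac{Z + 25812}{21566 + 13276} = \frac{-32227 + 25812}{21566 + 13276} = - \frac{6415}{34842}$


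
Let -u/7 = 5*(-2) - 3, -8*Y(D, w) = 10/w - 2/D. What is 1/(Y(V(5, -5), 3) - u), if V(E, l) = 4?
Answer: -48/4385 ≈ -0.010946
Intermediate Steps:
Y(D, w) = -5/(4*w) + 1/(4*D) (Y(D, w) = -(10/w - 2/D)/8 = -(-2/D + 10/w)/8 = -5/(4*w) + 1/(4*D))
u = 91 (u = -7*(5*(-2) - 3) = -7*(-10 - 3) = -7*(-13) = 91)
1/(Y(V(5, -5), 3) - u) = 1/((¼)*(3 - 5*4)/(4*3) - 1*91) = 1/((¼)*(¼)*(⅓)*(3 - 20) - 91) = 1/((¼)*(¼)*(⅓)*(-17) - 91) = 1/(-17/48 - 91) = 1/(-4385/48) = -48/4385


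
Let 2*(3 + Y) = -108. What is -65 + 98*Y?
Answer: -5651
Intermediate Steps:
Y = -57 (Y = -3 + (½)*(-108) = -3 - 54 = -57)
-65 + 98*Y = -65 + 98*(-57) = -65 - 5586 = -5651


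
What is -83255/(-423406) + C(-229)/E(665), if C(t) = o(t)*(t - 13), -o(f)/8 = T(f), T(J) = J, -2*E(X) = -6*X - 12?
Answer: -187547916409/847235406 ≈ -221.36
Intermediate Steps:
E(X) = 6 + 3*X (E(X) = -(-6*X - 12)/2 = -(-12 - 6*X)/2 = 6 + 3*X)
o(f) = -8*f
C(t) = -8*t*(-13 + t) (C(t) = (-8*t)*(t - 13) = (-8*t)*(-13 + t) = -8*t*(-13 + t))
-83255/(-423406) + C(-229)/E(665) = -83255/(-423406) + (8*(-229)*(13 - 1*(-229)))/(6 + 3*665) = -83255*(-1/423406) + (8*(-229)*(13 + 229))/(6 + 1995) = 83255/423406 + (8*(-229)*242)/2001 = 83255/423406 - 443344*1/2001 = 83255/423406 - 443344/2001 = -187547916409/847235406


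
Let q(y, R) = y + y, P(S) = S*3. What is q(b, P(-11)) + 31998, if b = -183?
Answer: 31632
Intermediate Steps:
P(S) = 3*S
q(y, R) = 2*y
q(b, P(-11)) + 31998 = 2*(-183) + 31998 = -366 + 31998 = 31632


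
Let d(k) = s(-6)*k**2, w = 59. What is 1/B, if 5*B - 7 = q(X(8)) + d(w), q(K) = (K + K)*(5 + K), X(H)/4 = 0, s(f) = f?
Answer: -5/20879 ≈ -0.00023948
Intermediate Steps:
X(H) = 0 (X(H) = 4*0 = 0)
q(K) = 2*K*(5 + K) (q(K) = (2*K)*(5 + K) = 2*K*(5 + K))
d(k) = -6*k**2
B = -20879/5 (B = 7/5 + (2*0*(5 + 0) - 6*59**2)/5 = 7/5 + (2*0*5 - 6*3481)/5 = 7/5 + (0 - 20886)/5 = 7/5 + (1/5)*(-20886) = 7/5 - 20886/5 = -20879/5 ≈ -4175.8)
1/B = 1/(-20879/5) = -5/20879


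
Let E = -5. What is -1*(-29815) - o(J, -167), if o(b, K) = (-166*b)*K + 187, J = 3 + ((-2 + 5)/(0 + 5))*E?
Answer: 29628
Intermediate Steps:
J = 0 (J = 3 + ((-2 + 5)/(0 + 5))*(-5) = 3 + (3/5)*(-5) = 3 + (3*(⅕))*(-5) = 3 + (⅗)*(-5) = 3 - 3 = 0)
o(b, K) = 187 - 166*K*b (o(b, K) = -166*K*b + 187 = 187 - 166*K*b)
-1*(-29815) - o(J, -167) = -1*(-29815) - (187 - 166*(-167)*0) = 29815 - (187 + 0) = 29815 - 1*187 = 29815 - 187 = 29628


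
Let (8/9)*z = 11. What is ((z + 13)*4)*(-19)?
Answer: -3857/2 ≈ -1928.5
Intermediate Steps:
z = 99/8 (z = (9/8)*11 = 99/8 ≈ 12.375)
((z + 13)*4)*(-19) = ((99/8 + 13)*4)*(-19) = ((203/8)*4)*(-19) = (203/2)*(-19) = -3857/2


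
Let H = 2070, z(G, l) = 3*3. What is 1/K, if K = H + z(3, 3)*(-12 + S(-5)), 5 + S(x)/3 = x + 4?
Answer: 1/1800 ≈ 0.00055556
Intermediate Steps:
z(G, l) = 9
S(x) = -3 + 3*x (S(x) = -15 + 3*(x + 4) = -15 + 3*(4 + x) = -15 + (12 + 3*x) = -3 + 3*x)
K = 1800 (K = 2070 + 9*(-12 + (-3 + 3*(-5))) = 2070 + 9*(-12 + (-3 - 15)) = 2070 + 9*(-12 - 18) = 2070 + 9*(-30) = 2070 - 270 = 1800)
1/K = 1/1800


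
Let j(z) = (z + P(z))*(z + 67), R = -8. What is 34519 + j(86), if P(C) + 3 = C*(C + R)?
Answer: 1073542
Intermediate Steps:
P(C) = -3 + C*(-8 + C) (P(C) = -3 + C*(C - 8) = -3 + C*(-8 + C))
j(z) = (67 + z)*(-3 + z² - 7*z) (j(z) = (z + (-3 + z² - 8*z))*(z + 67) = (-3 + z² - 7*z)*(67 + z) = (67 + z)*(-3 + z² - 7*z))
34519 + j(86) = 34519 + (-201 + 86³ - 472*86 + 60*86²) = 34519 + (-201 + 636056 - 40592 + 60*7396) = 34519 + (-201 + 636056 - 40592 + 443760) = 34519 + 1039023 = 1073542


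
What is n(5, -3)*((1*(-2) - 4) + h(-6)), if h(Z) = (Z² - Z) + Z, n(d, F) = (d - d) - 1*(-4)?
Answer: 120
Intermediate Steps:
n(d, F) = 4 (n(d, F) = 0 + 4 = 4)
h(Z) = Z²
n(5, -3)*((1*(-2) - 4) + h(-6)) = 4*((1*(-2) - 4) + (-6)²) = 4*((-2 - 4) + 36) = 4*(-6 + 36) = 4*30 = 120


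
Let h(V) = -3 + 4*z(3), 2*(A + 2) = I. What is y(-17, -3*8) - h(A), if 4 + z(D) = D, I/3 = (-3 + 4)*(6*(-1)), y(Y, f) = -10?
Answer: -3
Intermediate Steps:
I = -18 (I = 3*((-3 + 4)*(6*(-1))) = 3*(1*(-6)) = 3*(-6) = -18)
A = -11 (A = -2 + (½)*(-18) = -2 - 9 = -11)
z(D) = -4 + D
h(V) = -7 (h(V) = -3 + 4*(-4 + 3) = -3 + 4*(-1) = -3 - 4 = -7)
y(-17, -3*8) - h(A) = -10 - 1*(-7) = -10 + 7 = -3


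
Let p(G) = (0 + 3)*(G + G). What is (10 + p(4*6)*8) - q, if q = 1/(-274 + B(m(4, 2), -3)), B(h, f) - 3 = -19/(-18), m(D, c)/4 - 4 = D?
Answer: 5646176/4859 ≈ 1162.0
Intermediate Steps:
p(G) = 6*G (p(G) = 3*(2*G) = 6*G)
m(D, c) = 16 + 4*D
B(h, f) = 73/18 (B(h, f) = 3 - 19/(-18) = 3 - 19*(-1/18) = 3 + 19/18 = 73/18)
q = -18/4859 (q = 1/(-274 + 73/18) = 1/(-4859/18) = -18/4859 ≈ -0.0037045)
(10 + p(4*6)*8) - q = (10 + (6*(4*6))*8) - 1*(-18/4859) = (10 + (6*24)*8) + 18/4859 = (10 + 144*8) + 18/4859 = (10 + 1152) + 18/4859 = 1162 + 18/4859 = 5646176/4859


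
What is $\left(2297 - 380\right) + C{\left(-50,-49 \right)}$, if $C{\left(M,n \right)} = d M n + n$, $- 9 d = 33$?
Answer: $- \frac{21346}{3} \approx -7115.3$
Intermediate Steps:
$d = - \frac{11}{3}$ ($d = \left(- \frac{1}{9}\right) 33 = - \frac{11}{3} \approx -3.6667$)
$C{\left(M,n \right)} = n - \frac{11 M n}{3}$ ($C{\left(M,n \right)} = - \frac{11 M}{3} n + n = - \frac{11 M n}{3} + n = n - \frac{11 M n}{3}$)
$\left(2297 - 380\right) + C{\left(-50,-49 \right)} = \left(2297 - 380\right) + \frac{1}{3} \left(-49\right) \left(3 - -550\right) = 1917 + \frac{1}{3} \left(-49\right) \left(3 + 550\right) = 1917 + \frac{1}{3} \left(-49\right) 553 = 1917 - \frac{27097}{3} = - \frac{21346}{3}$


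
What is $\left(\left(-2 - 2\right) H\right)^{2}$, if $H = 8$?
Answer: $1024$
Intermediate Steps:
$\left(\left(-2 - 2\right) H\right)^{2} = \left(\left(-2 - 2\right) 8\right)^{2} = \left(\left(-4\right) 8\right)^{2} = \left(-32\right)^{2} = 1024$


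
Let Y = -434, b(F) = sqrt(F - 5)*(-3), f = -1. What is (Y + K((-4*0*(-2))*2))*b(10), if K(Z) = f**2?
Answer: 1299*sqrt(5) ≈ 2904.7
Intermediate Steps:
K(Z) = 1 (K(Z) = (-1)**2 = 1)
b(F) = -3*sqrt(-5 + F) (b(F) = sqrt(-5 + F)*(-3) = -3*sqrt(-5 + F))
(Y + K((-4*0*(-2))*2))*b(10) = (-434 + 1)*(-3*sqrt(-5 + 10)) = -(-1299)*sqrt(5) = 1299*sqrt(5)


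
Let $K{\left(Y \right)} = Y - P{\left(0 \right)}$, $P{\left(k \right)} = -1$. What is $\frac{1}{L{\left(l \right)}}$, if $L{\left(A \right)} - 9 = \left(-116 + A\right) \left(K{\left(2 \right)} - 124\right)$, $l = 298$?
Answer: $- \frac{1}{22013} \approx -4.5428 \cdot 10^{-5}$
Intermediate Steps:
$K{\left(Y \right)} = 1 + Y$ ($K{\left(Y \right)} = Y - -1 = Y + 1 = 1 + Y$)
$L{\left(A \right)} = 14045 - 121 A$ ($L{\left(A \right)} = 9 + \left(-116 + A\right) \left(\left(1 + 2\right) - 124\right) = 9 + \left(-116 + A\right) \left(3 - 124\right) = 9 + \left(-116 + A\right) \left(-121\right) = 9 - \left(-14036 + 121 A\right) = 14045 - 121 A$)
$\frac{1}{L{\left(l \right)}} = \frac{1}{14045 - 36058} = \frac{1}{-22013} = - \frac{1}{22013}$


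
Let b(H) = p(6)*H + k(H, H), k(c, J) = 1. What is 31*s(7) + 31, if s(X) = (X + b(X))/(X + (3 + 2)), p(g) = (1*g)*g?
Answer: 2108/3 ≈ 702.67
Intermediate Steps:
p(g) = g² (p(g) = g*g = g²)
b(H) = 1 + 36*H (b(H) = 6²*H + 1 = 36*H + 1 = 1 + 36*H)
s(X) = (1 + 37*X)/(5 + X) (s(X) = (X + (1 + 36*X))/(X + (3 + 2)) = (1 + 37*X)/(X + 5) = (1 + 37*X)/(5 + X))
31*s(7) + 31 = 31*((1 + 37*7)/(5 + 7)) + 31 = 31*((1 + 259)/12) + 31 = 31*((1/12)*260) + 31 = 31*(65/3) + 31 = 2015/3 + 31 = 2108/3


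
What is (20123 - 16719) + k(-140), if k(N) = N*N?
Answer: 23004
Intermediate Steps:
k(N) = N²
(20123 - 16719) + k(-140) = (20123 - 16719) + (-140)² = 3404 + 19600 = 23004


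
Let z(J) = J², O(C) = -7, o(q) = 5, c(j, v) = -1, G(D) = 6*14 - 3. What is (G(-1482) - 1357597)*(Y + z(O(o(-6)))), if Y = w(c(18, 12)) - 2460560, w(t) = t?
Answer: 3340184408192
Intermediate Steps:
G(D) = 81 (G(D) = 84 - 3 = 81)
Y = -2460561 (Y = -1 - 2460560 = -2460561)
(G(-1482) - 1357597)*(Y + z(O(o(-6)))) = (81 - 1357597)*(-2460561 + (-7)²) = -1357516*(-2460561 + 49) = -1357516*(-2460512) = 3340184408192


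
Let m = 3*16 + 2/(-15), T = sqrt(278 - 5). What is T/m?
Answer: 15*sqrt(273)/718 ≈ 0.34518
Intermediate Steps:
T = sqrt(273) ≈ 16.523
m = 718/15 (m = 48 + 2*(-1/15) = 48 - 2/15 = 718/15 ≈ 47.867)
T/m = sqrt(273)/(718/15) = sqrt(273)*(15/718) = 15*sqrt(273)/718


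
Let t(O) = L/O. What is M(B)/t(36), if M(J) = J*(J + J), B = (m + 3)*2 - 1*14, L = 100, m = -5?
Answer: 5832/25 ≈ 233.28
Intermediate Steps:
t(O) = 100/O
B = -18 (B = (-5 + 3)*2 - 1*14 = -2*2 - 14 = -4 - 14 = -18)
M(J) = 2*J² (M(J) = J*(2*J) = 2*J²)
M(B)/t(36) = (2*(-18)²)/((100/36)) = (2*324)/((100*(1/36))) = 648/(25/9) = (9/25)*648 = 5832/25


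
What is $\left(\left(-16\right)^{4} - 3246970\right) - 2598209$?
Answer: $-5779643$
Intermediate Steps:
$\left(\left(-16\right)^{4} - 3246970\right) - 2598209 = \left(65536 - 3246970\right) - 2598209 = -3181434 - 2598209 = -5779643$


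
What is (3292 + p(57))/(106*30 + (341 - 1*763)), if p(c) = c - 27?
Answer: 1661/1379 ≈ 1.2045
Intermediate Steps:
p(c) = -27 + c
(3292 + p(57))/(106*30 + (341 - 1*763)) = (3292 + (-27 + 57))/(106*30 + (341 - 1*763)) = (3292 + 30)/(3180 + (341 - 763)) = 3322/(3180 - 422) = 3322/2758 = 3322*(1/2758) = 1661/1379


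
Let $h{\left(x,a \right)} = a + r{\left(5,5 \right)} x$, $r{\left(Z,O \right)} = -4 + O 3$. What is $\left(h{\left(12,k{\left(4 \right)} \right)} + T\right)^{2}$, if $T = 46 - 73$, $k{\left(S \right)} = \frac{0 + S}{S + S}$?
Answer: $\frac{44521}{4} \approx 11130.0$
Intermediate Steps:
$r{\left(Z,O \right)} = -4 + 3 O$
$k{\left(S \right)} = \frac{1}{2}$ ($k{\left(S \right)} = \frac{S}{2 S} = S \frac{1}{2 S} = \frac{1}{2}$)
$h{\left(x,a \right)} = a + 11 x$ ($h{\left(x,a \right)} = a + \left(-4 + 3 \cdot 5\right) x = a + \left(-4 + 15\right) x = a + 11 x$)
$T = -27$
$\left(h{\left(12,k{\left(4 \right)} \right)} + T\right)^{2} = \left(\left(\frac{1}{2} + 11 \cdot 12\right) - 27\right)^{2} = \left(\left(\frac{1}{2} + 132\right) - 27\right)^{2} = \left(\frac{265}{2} - 27\right)^{2} = \left(\frac{211}{2}\right)^{2} = \frac{44521}{4}$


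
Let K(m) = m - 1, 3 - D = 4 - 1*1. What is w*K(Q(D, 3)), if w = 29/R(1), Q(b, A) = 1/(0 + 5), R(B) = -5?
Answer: 116/25 ≈ 4.6400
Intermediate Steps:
D = 0 (D = 3 - (4 - 1*1) = 3 - (4 - 1) = 3 - 1*3 = 3 - 3 = 0)
Q(b, A) = ⅕ (Q(b, A) = 1/5 = ⅕)
K(m) = -1 + m
w = -29/5 (w = 29/(-5) = 29*(-⅕) = -29/5 ≈ -5.8000)
w*K(Q(D, 3)) = -29*(-1 + ⅕)/5 = -29/5*(-⅘) = 116/25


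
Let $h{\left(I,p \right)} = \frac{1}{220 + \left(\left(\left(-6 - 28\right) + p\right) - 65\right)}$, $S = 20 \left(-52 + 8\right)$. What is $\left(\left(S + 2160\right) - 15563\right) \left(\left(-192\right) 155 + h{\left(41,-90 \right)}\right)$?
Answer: $\frac{13176910197}{31} \approx 4.2506 \cdot 10^{8}$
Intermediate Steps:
$S = -880$ ($S = 20 \left(-44\right) = -880$)
$h{\left(I,p \right)} = \frac{1}{121 + p}$ ($h{\left(I,p \right)} = \frac{1}{220 + \left(\left(\left(-6 - 28\right) + p\right) - 65\right)} = \frac{1}{220 + \left(\left(-34 + p\right) - 65\right)} = \frac{1}{220 + \left(-99 + p\right)} = \frac{1}{121 + p}$)
$\left(\left(S + 2160\right) - 15563\right) \left(\left(-192\right) 155 + h{\left(41,-90 \right)}\right) = \left(\left(-880 + 2160\right) - 15563\right) \left(\left(-192\right) 155 + \frac{1}{121 - 90}\right) = \left(1280 - 15563\right) \left(-29760 + \frac{1}{31}\right) = - 14283 \left(-29760 + \frac{1}{31}\right) = \left(-14283\right) \left(- \frac{922559}{31}\right) = \frac{13176910197}{31}$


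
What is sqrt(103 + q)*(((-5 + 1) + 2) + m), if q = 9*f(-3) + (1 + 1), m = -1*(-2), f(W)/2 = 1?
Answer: 0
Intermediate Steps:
f(W) = 2 (f(W) = 2*1 = 2)
m = 2
q = 20 (q = 9*2 + (1 + 1) = 18 + 2 = 20)
sqrt(103 + q)*(((-5 + 1) + 2) + m) = sqrt(103 + 20)*(((-5 + 1) + 2) + 2) = sqrt(123)*((-4 + 2) + 2) = sqrt(123)*(-2 + 2) = sqrt(123)*0 = 0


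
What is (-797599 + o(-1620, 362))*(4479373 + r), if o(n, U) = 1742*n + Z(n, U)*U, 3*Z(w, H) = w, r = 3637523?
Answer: -30966924150624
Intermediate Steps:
Z(w, H) = w/3
o(n, U) = 1742*n + U*n/3 (o(n, U) = 1742*n + (n/3)*U = 1742*n + U*n/3)
(-797599 + o(-1620, 362))*(4479373 + r) = (-797599 + (⅓)*(-1620)*(5226 + 362))*(4479373 + 3637523) = (-797599 + (⅓)*(-1620)*5588)*8116896 = (-797599 - 3017520)*8116896 = -3815119*8116896 = -30966924150624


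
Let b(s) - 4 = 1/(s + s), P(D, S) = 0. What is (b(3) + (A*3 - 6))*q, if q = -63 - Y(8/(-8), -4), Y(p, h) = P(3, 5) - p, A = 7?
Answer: -3680/3 ≈ -1226.7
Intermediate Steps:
Y(p, h) = -p (Y(p, h) = 0 - p = -p)
b(s) = 4 + 1/(2*s) (b(s) = 4 + 1/(s + s) = 4 + 1/(2*s))
q = -64 (q = -63 - (-1)*8/(-8) = -63 - (-1)*8*(-1/8) = -63 - (-1)*(-1) = -63 - 1*1 = -63 - 1 = -64)
(b(3) + (A*3 - 6))*q = ((4 + (1/2)/3) + (7*3 - 6))*(-64) = ((4 + (1/2)*(1/3)) + (21 - 6))*(-64) = ((4 + 1/6) + 15)*(-64) = (25/6 + 15)*(-64) = (115/6)*(-64) = -3680/3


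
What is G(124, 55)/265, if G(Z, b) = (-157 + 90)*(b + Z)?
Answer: -11993/265 ≈ -45.257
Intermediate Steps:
G(Z, b) = -67*Z - 67*b (G(Z, b) = -67*(Z + b) = -67*Z - 67*b)
G(124, 55)/265 = (-67*124 - 67*55)/265 = (-8308 - 3685)*(1/265) = -11993*1/265 = -11993/265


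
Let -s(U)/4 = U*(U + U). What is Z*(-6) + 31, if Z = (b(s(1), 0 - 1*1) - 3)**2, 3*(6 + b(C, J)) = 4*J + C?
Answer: -983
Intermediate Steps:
s(U) = -8*U**2 (s(U) = -4*U*(U + U) = -4*U*2*U = -8*U**2)
b(C, J) = -6 + C/3 + 4*J/3 (b(C, J) = -6 + (4*J + C)/3 = -6 + (C + 4*J)/3 = -6 + (C/3 + 4*J/3) = -6 + C/3 + 4*J/3)
Z = 169 (Z = ((-6 + (-8*1**2)/3 + 4*(0 - 1*1)/3) - 3)**2 = ((-6 + (-8*1)/3 + 4*(0 - 1)/3) - 3)**2 = ((-6 + (1/3)*(-8) + (4/3)*(-1)) - 3)**2 = ((-6 - 8/3 - 4/3) - 3)**2 = (-10 - 3)**2 = (-13)**2 = 169)
Z*(-6) + 31 = 169*(-6) + 31 = -1014 + 31 = -983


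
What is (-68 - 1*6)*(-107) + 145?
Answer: 8063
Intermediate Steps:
(-68 - 1*6)*(-107) + 145 = (-68 - 6)*(-107) + 145 = -74*(-107) + 145 = 7918 + 145 = 8063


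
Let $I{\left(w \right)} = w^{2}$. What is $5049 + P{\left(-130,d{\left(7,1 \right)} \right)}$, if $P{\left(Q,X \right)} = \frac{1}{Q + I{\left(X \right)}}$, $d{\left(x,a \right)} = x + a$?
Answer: $\frac{333233}{66} \approx 5049.0$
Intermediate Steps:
$d{\left(x,a \right)} = a + x$
$P{\left(Q,X \right)} = \frac{1}{Q + X^{2}}$
$5049 + P{\left(-130,d{\left(7,1 \right)} \right)} = 5049 + \frac{1}{-130 + \left(1 + 7\right)^{2}} = 5049 + \frac{1}{-130 + 8^{2}} = 5049 + \frac{1}{-130 + 64} = 5049 + \frac{1}{-66} = 5049 - \frac{1}{66} = \frac{333233}{66}$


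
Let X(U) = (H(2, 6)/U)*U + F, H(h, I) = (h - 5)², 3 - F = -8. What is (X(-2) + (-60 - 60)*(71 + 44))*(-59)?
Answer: 813020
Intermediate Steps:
F = 11 (F = 3 - 1*(-8) = 3 + 8 = 11)
H(h, I) = (-5 + h)²
X(U) = 20 (X(U) = ((-5 + 2)²/U)*U + 11 = ((-3)²/U)*U + 11 = (9/U)*U + 11 = 9 + 11 = 20)
(X(-2) + (-60 - 60)*(71 + 44))*(-59) = (20 + (-60 - 60)*(71 + 44))*(-59) = (20 - 120*115)*(-59) = (20 - 13800)*(-59) = -13780*(-59) = 813020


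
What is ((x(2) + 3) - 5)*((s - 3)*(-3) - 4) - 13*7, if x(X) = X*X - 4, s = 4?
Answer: -77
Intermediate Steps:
x(X) = -4 + X**2 (x(X) = X**2 - 4 = -4 + X**2)
((x(2) + 3) - 5)*((s - 3)*(-3) - 4) - 13*7 = (((-4 + 2**2) + 3) - 5)*((4 - 3)*(-3) - 4) - 13*7 = (((-4 + 4) + 3) - 5)*(1*(-3) - 4) - 91 = ((0 + 3) - 5)*(-3 - 4) - 91 = (3 - 5)*(-7) - 91 = -2*(-7) - 91 = 14 - 91 = -77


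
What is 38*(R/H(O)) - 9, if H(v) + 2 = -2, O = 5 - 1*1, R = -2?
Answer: 10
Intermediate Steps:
O = 4 (O = 5 - 1 = 4)
H(v) = -4 (H(v) = -2 - 2 = -4)
38*(R/H(O)) - 9 = 38*(-2/(-4)) - 9 = 38*(-2*(-¼)) - 9 = 38*(½) - 9 = 19 - 9 = 10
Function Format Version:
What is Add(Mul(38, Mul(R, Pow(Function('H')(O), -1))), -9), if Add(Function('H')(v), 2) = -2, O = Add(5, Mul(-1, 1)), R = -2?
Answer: 10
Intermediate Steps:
O = 4 (O = Add(5, -1) = 4)
Function('H')(v) = -4 (Function('H')(v) = Add(-2, -2) = -4)
Add(Mul(38, Mul(R, Pow(Function('H')(O), -1))), -9) = Add(Mul(38, Mul(-2, Pow(-4, -1))), -9) = Add(Mul(38, Mul(-2, Rational(-1, 4))), -9) = Add(Mul(38, Rational(1, 2)), -9) = Add(19, -9) = 10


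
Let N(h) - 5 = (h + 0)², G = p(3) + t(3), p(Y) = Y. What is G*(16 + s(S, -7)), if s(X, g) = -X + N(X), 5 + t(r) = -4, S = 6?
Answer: -306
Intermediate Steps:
t(r) = -9 (t(r) = -5 - 4 = -9)
G = -6 (G = 3 - 9 = -6)
N(h) = 5 + h² (N(h) = 5 + (h + 0)² = 5 + h²)
s(X, g) = 5 + X² - X (s(X, g) = -X + (5 + X²) = 5 + X² - X)
G*(16 + s(S, -7)) = -6*(16 + (5 + 6² - 1*6)) = -6*(16 + (5 + 36 - 6)) = -6*(16 + 35) = -6*51 = -306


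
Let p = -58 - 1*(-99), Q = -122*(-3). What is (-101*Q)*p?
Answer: -1515606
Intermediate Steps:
Q = 366
p = 41 (p = -58 + 99 = 41)
(-101*Q)*p = -101*366*41 = -36966*41 = -1515606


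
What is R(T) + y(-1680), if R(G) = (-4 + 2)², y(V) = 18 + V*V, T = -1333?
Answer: 2822422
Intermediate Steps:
y(V) = 18 + V²
R(G) = 4 (R(G) = (-2)² = 4)
R(T) + y(-1680) = 4 + (18 + (-1680)²) = 4 + (18 + 2822400) = 4 + 2822418 = 2822422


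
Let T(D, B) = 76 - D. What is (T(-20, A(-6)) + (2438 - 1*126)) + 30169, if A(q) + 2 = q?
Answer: 32577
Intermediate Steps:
A(q) = -2 + q
(T(-20, A(-6)) + (2438 - 1*126)) + 30169 = ((76 - 1*(-20)) + (2438 - 1*126)) + 30169 = ((76 + 20) + (2438 - 126)) + 30169 = (96 + 2312) + 30169 = 2408 + 30169 = 32577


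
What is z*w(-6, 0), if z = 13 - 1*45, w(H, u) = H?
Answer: 192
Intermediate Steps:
z = -32 (z = 13 - 45 = -32)
z*w(-6, 0) = -32*(-6) = 192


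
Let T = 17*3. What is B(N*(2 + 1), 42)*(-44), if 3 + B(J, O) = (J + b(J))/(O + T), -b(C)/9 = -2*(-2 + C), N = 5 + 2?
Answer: -1232/31 ≈ -39.742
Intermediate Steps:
N = 7
T = 51
b(C) = -36 + 18*C (b(C) = -(-18)*(-2 + C) = -9*(4 - 2*C) = -36 + 18*C)
B(J, O) = -3 + (-36 + 19*J)/(51 + O) (B(J, O) = -3 + (J + (-36 + 18*J))/(O + 51) = -3 + (-36 + 19*J)/(51 + O))
B(N*(2 + 1), 42)*(-44) = ((-189 - 3*42 + 19*(7*(2 + 1)))/(51 + 42))*(-44) = ((-189 - 126 + 19*(7*3))/93)*(-44) = ((-189 - 126 + 19*21)/93)*(-44) = ((-189 - 126 + 399)/93)*(-44) = ((1/93)*84)*(-44) = (28/31)*(-44) = -1232/31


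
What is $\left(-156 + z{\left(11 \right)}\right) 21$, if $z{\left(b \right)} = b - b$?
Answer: $-3276$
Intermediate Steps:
$z{\left(b \right)} = 0$
$\left(-156 + z{\left(11 \right)}\right) 21 = \left(-156 + 0\right) 21 = \left(-156\right) 21 = -3276$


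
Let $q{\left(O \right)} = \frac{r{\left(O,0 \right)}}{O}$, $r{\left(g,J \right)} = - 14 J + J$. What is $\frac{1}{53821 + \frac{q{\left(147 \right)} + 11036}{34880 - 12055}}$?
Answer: $\frac{22825}{1228475361} \approx 1.858 \cdot 10^{-5}$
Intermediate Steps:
$r{\left(g,J \right)} = - 13 J$
$q{\left(O \right)} = 0$ ($q{\left(O \right)} = \frac{\left(-13\right) 0}{O} = \frac{0}{O} = 0$)
$\frac{1}{53821 + \frac{q{\left(147 \right)} + 11036}{34880 - 12055}} = \frac{1}{53821 + \frac{0 + 11036}{34880 - 12055}} = \frac{1}{53821 + \frac{11036}{22825}} = \frac{1}{\frac{1228475361}{22825}} = \frac{22825}{1228475361}$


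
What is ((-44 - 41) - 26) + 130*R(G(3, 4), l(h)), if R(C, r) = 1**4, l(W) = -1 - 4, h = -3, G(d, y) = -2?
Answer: 19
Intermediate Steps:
l(W) = -5
R(C, r) = 1
((-44 - 41) - 26) + 130*R(G(3, 4), l(h)) = ((-44 - 41) - 26) + 130*1 = (-85 - 26) + 130 = -111 + 130 = 19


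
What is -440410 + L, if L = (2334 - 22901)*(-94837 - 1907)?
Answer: 1989293438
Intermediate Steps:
L = 1989733848 (L = -20567*(-96744) = 1989733848)
-440410 + L = -440410 + 1989733848 = 1989293438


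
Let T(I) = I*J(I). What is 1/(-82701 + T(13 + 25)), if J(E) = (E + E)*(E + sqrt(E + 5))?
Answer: 27043/372680457 - 2888*sqrt(43)/372680457 ≈ 2.1748e-5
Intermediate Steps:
J(E) = 2*E*(E + sqrt(5 + E)) (J(E) = (2*E)*(E + sqrt(5 + E)) = 2*E*(E + sqrt(5 + E)))
T(I) = 2*I**2*(I + sqrt(5 + I)) (T(I) = I*(2*I*(I + sqrt(5 + I))) = 2*I**2*(I + sqrt(5 + I)))
1/(-82701 + T(13 + 25)) = 1/(-82701 + 2*(13 + 25)**2*((13 + 25) + sqrt(5 + (13 + 25)))) = 1/(-82701 + 2*38**2*(38 + sqrt(5 + 38))) = 1/(-82701 + 2*1444*(38 + sqrt(43))) = 1/(-82701 + (109744 + 2888*sqrt(43))) = 1/(27043 + 2888*sqrt(43))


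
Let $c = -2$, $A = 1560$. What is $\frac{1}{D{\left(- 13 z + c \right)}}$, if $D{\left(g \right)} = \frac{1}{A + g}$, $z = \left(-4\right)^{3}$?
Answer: $2390$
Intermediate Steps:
$z = -64$
$D{\left(g \right)} = \frac{1}{1560 + g}$
$\frac{1}{D{\left(- 13 z + c \right)}} = \frac{1}{\frac{1}{1560 - -830}} = \frac{1}{\frac{1}{1560 + \left(832 - 2\right)}} = \frac{1}{\frac{1}{1560 + 830}} = \frac{1}{\frac{1}{2390}} = 2390$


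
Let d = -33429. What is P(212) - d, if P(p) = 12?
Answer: 33441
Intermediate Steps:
P(212) - d = 12 - 1*(-33429) = 12 + 33429 = 33441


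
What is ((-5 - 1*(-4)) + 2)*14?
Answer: 14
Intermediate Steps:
((-5 - 1*(-4)) + 2)*14 = ((-5 + 4) + 2)*14 = (-1 + 2)*14 = 1*14 = 14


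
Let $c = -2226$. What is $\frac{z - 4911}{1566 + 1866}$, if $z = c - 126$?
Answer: $- \frac{2421}{1144} \approx -2.1163$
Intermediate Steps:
$z = -2352$ ($z = -2226 - 126 = -2352$)
$\frac{z - 4911}{1566 + 1866} = \frac{-2352 - 4911}{1566 + 1866} = - \frac{7263}{3432} = \left(-7263\right) \frac{1}{3432} = - \frac{2421}{1144}$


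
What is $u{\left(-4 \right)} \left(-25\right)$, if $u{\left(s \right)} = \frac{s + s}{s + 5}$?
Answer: $200$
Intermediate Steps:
$u{\left(s \right)} = \frac{2 s}{5 + s}$
$u{\left(-4 \right)} \left(-25\right) = 2 \left(-4\right) \frac{1}{5 - 4} \left(-25\right) = 2 \left(-4\right) 1^{-1} \left(-25\right) = 2 \left(-4\right) 1 \left(-25\right) = \left(-8\right) \left(-25\right) = 200$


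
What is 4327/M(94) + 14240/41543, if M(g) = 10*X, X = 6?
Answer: 180610961/2492580 ≈ 72.459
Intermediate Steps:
M(g) = 60 (M(g) = 10*6 = 60)
4327/M(94) + 14240/41543 = 4327/60 + 14240/41543 = 180610961/2492580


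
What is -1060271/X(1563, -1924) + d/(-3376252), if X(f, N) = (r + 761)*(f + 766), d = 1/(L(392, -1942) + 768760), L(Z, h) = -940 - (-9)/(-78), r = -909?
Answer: 17865881501738238643/5808162655206007932 ≈ 3.0760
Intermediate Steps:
L(Z, h) = -24443/26 (L(Z, h) = -940 - (-9)*(-1)/78 = -940 - 1*3/26 = -940 - 3/26 = -24443/26)
d = 26/19963317 (d = 1/(-24443/26 + 768760) = 1/(19963317/26) = 26/19963317 ≈ 1.3024e-6)
X(f, N) = -113368 - 148*f (X(f, N) = (-909 + 761)*(f + 766) = -148*(766 + f) = -113368 - 148*f)
-1060271/X(1563, -1924) + d/(-3376252) = -1060271/(-113368 - 148*1563) + (26/19963317)/(-3376252) = -1060271/(-113368 - 231324) + (26/19963317)*(-1/3376252) = -1060271/(-344692) - 13/33700594473942 = -1060271*(-1/344692) - 13/33700594473942 = 1060271/344692 - 13/33700594473942 = 17865881501738238643/5808162655206007932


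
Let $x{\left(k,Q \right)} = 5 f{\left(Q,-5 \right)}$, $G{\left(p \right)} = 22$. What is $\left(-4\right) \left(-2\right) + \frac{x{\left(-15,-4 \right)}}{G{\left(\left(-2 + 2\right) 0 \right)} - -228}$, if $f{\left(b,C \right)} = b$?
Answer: $\frac{198}{25} \approx 7.92$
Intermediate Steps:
$x{\left(k,Q \right)} = 5 Q$
$\left(-4\right) \left(-2\right) + \frac{x{\left(-15,-4 \right)}}{G{\left(\left(-2 + 2\right) 0 \right)} - -228} = \left(-4\right) \left(-2\right) + \frac{5 \left(-4\right)}{22 - -228} = 8 - \frac{20}{22 + \left(-22 + 250\right)} = 8 - \frac{20}{22 + 228} = 8 - \frac{20}{250} = 8 - \frac{2}{25} = \frac{198}{25}$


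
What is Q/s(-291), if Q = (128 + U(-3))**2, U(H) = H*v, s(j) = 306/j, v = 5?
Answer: -1238593/102 ≈ -12143.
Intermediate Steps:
U(H) = 5*H (U(H) = H*5 = 5*H)
Q = 12769 (Q = (128 + 5*(-3))**2 = (128 - 15)**2 = 113**2 = 12769)
Q/s(-291) = 12769/((306/(-291))) = 12769/((306*(-1/291))) = 12769/(-102/97) = 12769*(-97/102) = -1238593/102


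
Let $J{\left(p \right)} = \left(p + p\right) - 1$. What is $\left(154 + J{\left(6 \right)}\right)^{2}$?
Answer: $27225$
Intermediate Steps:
$J{\left(p \right)} = -1 + 2 p$ ($J{\left(p \right)} = 2 p - 1 = -1 + 2 p$)
$\left(154 + J{\left(6 \right)}\right)^{2} = \left(154 + \left(-1 + 2 \cdot 6\right)\right)^{2} = \left(154 + \left(-1 + 12\right)\right)^{2} = \left(154 + 11\right)^{2} = 165^{2} = 27225$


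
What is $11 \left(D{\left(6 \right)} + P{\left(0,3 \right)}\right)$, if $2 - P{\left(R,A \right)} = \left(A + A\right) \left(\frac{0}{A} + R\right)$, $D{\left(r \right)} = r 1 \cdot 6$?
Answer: $418$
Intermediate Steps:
$D{\left(r \right)} = 6 r$ ($D{\left(r \right)} = r 6 = 6 r$)
$P{\left(R,A \right)} = 2 - 2 A R$ ($P{\left(R,A \right)} = 2 - \left(A + A\right) \left(\frac{0}{A} + R\right) = 2 - 2 A \left(0 + R\right) = 2 - 2 A R$)
$11 \left(D{\left(6 \right)} + P{\left(0,3 \right)}\right) = 11 \left(6 \cdot 6 + \left(2 - 6 \cdot 0\right)\right) = 11 \left(36 + \left(2 + 0\right)\right) = 11 \left(36 + 2\right) = 11 \cdot 38 = 418$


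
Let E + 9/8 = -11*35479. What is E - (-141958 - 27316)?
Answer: -1767969/8 ≈ -2.2100e+5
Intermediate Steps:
E = -3122161/8 (E = -9/8 - 11*35479 = -9/8 - 390269 = -3122161/8 ≈ -3.9027e+5)
E - (-141958 - 27316) = -3122161/8 - (-141958 - 27316) = -3122161/8 - 1*(-169274) = -3122161/8 + 169274 = -1767969/8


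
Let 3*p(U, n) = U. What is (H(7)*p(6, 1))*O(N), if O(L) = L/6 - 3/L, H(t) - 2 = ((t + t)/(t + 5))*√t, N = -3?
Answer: 2 + 7*√7/6 ≈ 5.0867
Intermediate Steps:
p(U, n) = U/3
H(t) = 2 + 2*t^(3/2)/(5 + t) (H(t) = 2 + ((t + t)/(t + 5))*√t = 2 + ((2*t)/(5 + t))*√t = 2 + (2*t/(5 + t))*√t = 2 + 2*t^(3/2)/(5 + t))
O(L) = -3/L + L/6 (O(L) = L*(⅙) - 3/L = L/6 - 3/L = -3/L + L/6)
(H(7)*p(6, 1))*O(N) = ((2*(5 + 7 + 7^(3/2))/(5 + 7))*((⅓)*6))*(-3/(-3) + (⅙)*(-3)) = ((2*(5 + 7 + 7*√7)/12)*2)*(-3*(-⅓) - ½) = ((2*(1/12)*(12 + 7*√7))*2)*(1 - ½) = ((2 + 7*√7/6)*2)*(½) = (4 + 7*√7/3)*(½) = 2 + 7*√7/6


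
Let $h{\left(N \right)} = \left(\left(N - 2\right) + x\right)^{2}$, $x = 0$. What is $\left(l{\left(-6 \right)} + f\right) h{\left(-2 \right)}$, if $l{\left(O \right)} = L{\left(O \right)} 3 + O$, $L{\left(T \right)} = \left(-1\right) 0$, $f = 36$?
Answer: $480$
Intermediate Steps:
$L{\left(T \right)} = 0$
$h{\left(N \right)} = \left(-2 + N\right)^{2}$ ($h{\left(N \right)} = \left(\left(N - 2\right) + 0\right)^{2} = \left(\left(-2 + N\right) + 0\right)^{2} = \left(-2 + N\right)^{2}$)
$l{\left(O \right)} = O$ ($l{\left(O \right)} = 0 \cdot 3 + O = 0 + O = O$)
$\left(l{\left(-6 \right)} + f\right) h{\left(-2 \right)} = \left(-6 + 36\right) \left(-2 - 2\right)^{2} = 30 \left(-4\right)^{2} = 30 \cdot 16 = 480$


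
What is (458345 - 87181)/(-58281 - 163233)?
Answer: -185582/110757 ≈ -1.6756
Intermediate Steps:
(458345 - 87181)/(-58281 - 163233) = 371164/(-221514) = 371164*(-1/221514) = -185582/110757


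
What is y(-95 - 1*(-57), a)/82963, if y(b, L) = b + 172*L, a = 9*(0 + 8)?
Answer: 12346/82963 ≈ 0.14881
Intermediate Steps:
a = 72 (a = 9*8 = 72)
y(-95 - 1*(-57), a)/82963 = ((-95 - 1*(-57)) + 172*72)/82963 = ((-95 + 57) + 12384)*(1/82963) = (-38 + 12384)*(1/82963) = 12346*(1/82963) = 12346/82963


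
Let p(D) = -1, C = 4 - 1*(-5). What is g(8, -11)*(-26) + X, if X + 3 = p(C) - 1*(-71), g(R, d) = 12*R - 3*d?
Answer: -3287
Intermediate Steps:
C = 9 (C = 4 + 5 = 9)
g(R, d) = -3*d + 12*R
X = 67 (X = -3 + (-1 - 1*(-71)) = -3 + (-1 + 71) = -3 + 70 = 67)
g(8, -11)*(-26) + X = (-3*(-11) + 12*8)*(-26) + 67 = (33 + 96)*(-26) + 67 = 129*(-26) + 67 = -3354 + 67 = -3287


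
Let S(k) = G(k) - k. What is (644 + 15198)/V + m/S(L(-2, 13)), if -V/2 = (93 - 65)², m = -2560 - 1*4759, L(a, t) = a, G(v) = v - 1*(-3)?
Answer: -5761859/2352 ≈ -2449.8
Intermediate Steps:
G(v) = 3 + v (G(v) = v + 3 = 3 + v)
m = -7319 (m = -2560 - 4759 = -7319)
S(k) = 3 (S(k) = (3 + k) - k = 3)
V = -1568 (V = -2*(93 - 65)² = -2*28² = -2*784 = -1568)
(644 + 15198)/V + m/S(L(-2, 13)) = (644 + 15198)/(-1568) - 7319/3 = 15842*(-1/1568) - 7319*⅓ = -7921/784 - 7319/3 = -5761859/2352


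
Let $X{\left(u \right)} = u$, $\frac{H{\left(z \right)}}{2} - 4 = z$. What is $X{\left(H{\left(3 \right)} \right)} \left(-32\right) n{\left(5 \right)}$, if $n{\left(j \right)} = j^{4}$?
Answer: $-280000$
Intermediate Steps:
$H{\left(z \right)} = 8 + 2 z$
$X{\left(H{\left(3 \right)} \right)} \left(-32\right) n{\left(5 \right)} = \left(8 + 2 \cdot 3\right) \left(-32\right) 5^{4} = \left(8 + 6\right) \left(-32\right) 625 = 14 \left(-32\right) 625 = \left(-448\right) 625 = -280000$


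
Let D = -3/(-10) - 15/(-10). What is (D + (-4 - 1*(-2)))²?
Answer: 1/25 ≈ 0.040000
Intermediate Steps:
D = 9/5 (D = -3*(-⅒) - 15*(-⅒) = 3/10 + 3/2 = 9/5 ≈ 1.8000)
(D + (-4 - 1*(-2)))² = (9/5 + (-4 - 1*(-2)))² = (9/5 + (-4 + 2))² = (9/5 - 2)² = (-⅕)² = 1/25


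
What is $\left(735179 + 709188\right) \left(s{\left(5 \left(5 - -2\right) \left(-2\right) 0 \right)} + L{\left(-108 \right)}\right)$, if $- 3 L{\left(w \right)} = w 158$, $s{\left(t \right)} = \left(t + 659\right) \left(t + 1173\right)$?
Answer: $1124721361065$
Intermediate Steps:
$s{\left(t \right)} = \left(659 + t\right) \left(1173 + t\right)$
$L{\left(w \right)} = - \frac{158 w}{3}$ ($L{\left(w \right)} = - \frac{w 158}{3} = - \frac{158 w}{3}$)
$\left(735179 + 709188\right) \left(s{\left(5 \left(5 - -2\right) \left(-2\right) 0 \right)} + L{\left(-108 \right)}\right) = \left(735179 + 709188\right) \left(\left(773007 + \left(5 \left(5 - -2\right) \left(-2\right) 0\right)^{2} + 1832 \cdot 5 \left(5 - -2\right) \left(-2\right) 0\right) - -5688\right) = 1444367 \left(\left(773007 + \left(5 \left(5 + 2\right) \left(-2\right) 0\right)^{2} + 1832 \cdot 5 \left(5 + 2\right) \left(-2\right) 0\right) + 5688\right) = 1444367 \left(\left(773007 + \left(5 \cdot 7 \left(-2\right) 0\right)^{2} + 1832 \cdot 5 \cdot 7 \left(-2\right) 0\right) + 5688\right) = 1444367 \left(\left(773007 + \left(5 \left(\left(-14\right) 0\right)\right)^{2} + 1832 \cdot 5 \left(\left(-14\right) 0\right)\right) + 5688\right) = 1444367 \left(\left(773007 + \left(5 \cdot 0\right)^{2} + 1832 \cdot 5 \cdot 0\right) + 5688\right) = 1444367 \left(\left(773007 + 0^{2} + 1832 \cdot 0\right) + 5688\right) = 1444367 \left(\left(773007 + 0 + 0\right) + 5688\right) = 1444367 \left(773007 + 5688\right) = 1444367 \cdot 778695 = 1124721361065$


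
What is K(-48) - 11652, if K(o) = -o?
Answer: -11604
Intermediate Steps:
K(-48) - 11652 = -1*(-48) - 11652 = 48 - 11652 = -11604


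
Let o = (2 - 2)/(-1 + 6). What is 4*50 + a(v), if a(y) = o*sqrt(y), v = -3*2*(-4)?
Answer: 200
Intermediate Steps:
o = 0 (o = 0/5 = 0*(1/5) = 0)
v = 24 (v = -6*(-4) = 24)
a(y) = 0 (a(y) = 0*sqrt(y) = 0)
4*50 + a(v) = 4*50 + 0 = 200 + 0 = 200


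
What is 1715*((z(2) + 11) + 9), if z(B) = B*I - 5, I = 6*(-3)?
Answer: -36015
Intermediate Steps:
I = -18
z(B) = -5 - 18*B (z(B) = B*(-18) - 5 = -18*B - 5 = -5 - 18*B)
1715*((z(2) + 11) + 9) = 1715*(((-5 - 18*2) + 11) + 9) = 1715*(((-5 - 36) + 11) + 9) = 1715*((-41 + 11) + 9) = 1715*(-30 + 9) = 1715*(-21) = -36015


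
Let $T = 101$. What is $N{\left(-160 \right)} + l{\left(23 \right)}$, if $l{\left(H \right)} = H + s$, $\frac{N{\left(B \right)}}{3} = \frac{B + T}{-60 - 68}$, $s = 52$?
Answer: $\frac{9777}{128} \approx 76.383$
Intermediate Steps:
$N{\left(B \right)} = - \frac{303}{128} - \frac{3 B}{128}$ ($N{\left(B \right)} = 3 \frac{B + 101}{-60 - 68} = 3 \frac{101 + B}{-128} = 3 \left(101 + B\right) \left(- \frac{1}{128}\right) = 3 \left(- \frac{101}{128} - \frac{B}{128}\right) = - \frac{303}{128} - \frac{3 B}{128}$)
$l{\left(H \right)} = 52 + H$ ($l{\left(H \right)} = H + 52 = 52 + H$)
$N{\left(-160 \right)} + l{\left(23 \right)} = \left(- \frac{303}{128} - - \frac{15}{4}\right) + \left(52 + 23\right) = \left(- \frac{303}{128} + \frac{15}{4}\right) + 75 = \frac{177}{128} + 75 = \frac{9777}{128}$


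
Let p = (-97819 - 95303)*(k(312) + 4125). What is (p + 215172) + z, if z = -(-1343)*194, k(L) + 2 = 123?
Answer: -819520298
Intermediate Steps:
k(L) = 121 (k(L) = -2 + 123 = 121)
z = 260542 (z = -1343*(-194) = 260542)
p = -819996012 (p = (-97819 - 95303)*(121 + 4125) = -193122*4246 = -819996012)
(p + 215172) + z = (-819996012 + 215172) + 260542 = -819780840 + 260542 = -819520298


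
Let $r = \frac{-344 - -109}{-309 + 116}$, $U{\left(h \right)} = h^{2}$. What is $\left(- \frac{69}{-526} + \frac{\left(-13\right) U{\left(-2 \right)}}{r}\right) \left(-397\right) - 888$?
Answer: $\frac{1979534557}{123610} \approx 16014.0$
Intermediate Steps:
$r = \frac{235}{193}$ ($r = \frac{-344 + \left(-11 + 120\right)}{-193} = \left(-344 + 109\right) \left(- \frac{1}{193}\right) = \left(-235\right) \left(- \frac{1}{193}\right) = \frac{235}{193} \approx 1.2176$)
$\left(- \frac{69}{-526} + \frac{\left(-13\right) U{\left(-2 \right)}}{r}\right) \left(-397\right) - 888 = \left(- \frac{69}{-526} + \frac{\left(-13\right) \left(-2\right)^{2}}{\frac{235}{193}}\right) \left(-397\right) - 888 = \left(\left(-69\right) \left(- \frac{1}{526}\right) + \left(-13\right) 4 \cdot \frac{193}{235}\right) \left(-397\right) - 888 = \left(\frac{69}{526} - \frac{10036}{235}\right) \left(-397\right) - 888 = \left(- \frac{5262721}{123610}\right) \left(-397\right) - 888 = \frac{2089300237}{123610} - 888 = \frac{1979534557}{123610}$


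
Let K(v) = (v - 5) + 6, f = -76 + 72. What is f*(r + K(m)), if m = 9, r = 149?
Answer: -636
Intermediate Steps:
f = -4
K(v) = 1 + v (K(v) = (-5 + v) + 6 = 1 + v)
f*(r + K(m)) = -4*(149 + (1 + 9)) = -4*(149 + 10) = -4*159 = -636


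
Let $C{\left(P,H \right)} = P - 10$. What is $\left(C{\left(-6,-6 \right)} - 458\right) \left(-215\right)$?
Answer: $101910$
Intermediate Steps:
$C{\left(P,H \right)} = -10 + P$
$\left(C{\left(-6,-6 \right)} - 458\right) \left(-215\right) = \left(\left(-10 - 6\right) - 458\right) \left(-215\right) = \left(-16 - 458\right) \left(-215\right) = \left(-474\right) \left(-215\right) = 101910$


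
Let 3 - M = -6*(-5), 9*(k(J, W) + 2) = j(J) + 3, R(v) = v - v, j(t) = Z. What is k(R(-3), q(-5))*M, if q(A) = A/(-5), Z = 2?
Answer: 39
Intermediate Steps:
j(t) = 2
R(v) = 0
q(A) = -A/5 (q(A) = A*(-⅕) = -A/5)
k(J, W) = -13/9 (k(J, W) = -2 + (2 + 3)/9 = -2 + (⅑)*5 = -2 + 5/9 = -13/9)
M = -27 (M = 3 - (-6)*(-5) = 3 - 1*30 = 3 - 30 = -27)
k(R(-3), q(-5))*M = -13/9*(-27) = 39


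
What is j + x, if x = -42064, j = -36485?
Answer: -78549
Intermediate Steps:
j + x = -36485 - 42064 = -78549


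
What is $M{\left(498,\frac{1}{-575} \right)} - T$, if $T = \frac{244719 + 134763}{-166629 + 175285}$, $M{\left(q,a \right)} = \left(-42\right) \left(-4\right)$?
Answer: $\frac{537363}{4328} \approx 124.16$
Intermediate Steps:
$M{\left(q,a \right)} = 168$
$T = \frac{189741}{4328}$ ($T = \frac{379482}{8656} = 379482 \cdot \frac{1}{8656} = \frac{189741}{4328} \approx 43.84$)
$M{\left(498,\frac{1}{-575} \right)} - T = 168 - \frac{189741}{4328} = \frac{537363}{4328}$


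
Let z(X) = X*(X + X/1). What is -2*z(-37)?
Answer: -5476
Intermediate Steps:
z(X) = 2*X² (z(X) = X*(X + X*1) = X*(X + X) = X*(2*X) = 2*X²)
-2*z(-37) = -4*(-37)² = -4*1369 = -2*2738 = -5476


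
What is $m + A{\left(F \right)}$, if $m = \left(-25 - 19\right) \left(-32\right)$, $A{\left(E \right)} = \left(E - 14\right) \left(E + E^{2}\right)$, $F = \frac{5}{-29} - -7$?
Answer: $\frac{24990944}{24389} \approx 1024.7$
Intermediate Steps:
$F = \frac{198}{29}$ ($F = 5 \left(- \frac{1}{29}\right) + 7 = - \frac{5}{29} + 7 = \frac{198}{29} \approx 6.8276$)
$A{\left(E \right)} = \left(-14 + E\right) \left(E + E^{2}\right)$
$m = 1408$ ($m = \left(-44\right) \left(-32\right) = 1408$)
$m + A{\left(F \right)} = 1408 + \frac{198 \left(-14 + \left(\frac{198}{29}\right)^{2} - \frac{2574}{29}\right)}{29} = 1408 + \frac{198 \left(-14 + \frac{39204}{841} - \frac{2574}{29}\right)}{29} = 1408 + \frac{198}{29} \left(- \frac{47216}{841}\right) = 1408 - \frac{9348768}{24389} = \frac{24990944}{24389}$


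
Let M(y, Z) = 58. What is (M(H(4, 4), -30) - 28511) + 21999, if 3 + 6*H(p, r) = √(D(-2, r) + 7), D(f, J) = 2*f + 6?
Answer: -6454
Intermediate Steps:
D(f, J) = 6 + 2*f
H(p, r) = 0 (H(p, r) = -½ + √((6 + 2*(-2)) + 7)/6 = -½ + √((6 - 4) + 7)/6 = -½ + √(2 + 7)/6 = -½ + √9/6 = -½ + (⅙)*3 = -½ + ½ = 0)
(M(H(4, 4), -30) - 28511) + 21999 = (58 - 28511) + 21999 = -28453 + 21999 = -6454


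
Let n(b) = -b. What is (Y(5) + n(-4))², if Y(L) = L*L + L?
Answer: 1156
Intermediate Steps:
Y(L) = L + L² (Y(L) = L² + L = L + L²)
(Y(5) + n(-4))² = (5*(1 + 5) - 1*(-4))² = (5*6 + 4)² = (30 + 4)² = 34² = 1156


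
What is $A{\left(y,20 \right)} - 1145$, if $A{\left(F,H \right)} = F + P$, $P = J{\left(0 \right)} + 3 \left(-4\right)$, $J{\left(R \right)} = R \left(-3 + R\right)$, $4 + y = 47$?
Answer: $-1114$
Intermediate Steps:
$y = 43$ ($y = -4 + 47 = 43$)
$P = -12$ ($P = 0 \left(-3 + 0\right) + 3 \left(-4\right) = 0 \left(-3\right) - 12 = 0 - 12 = -12$)
$A{\left(F,H \right)} = -12 + F$ ($A{\left(F,H \right)} = F - 12 = -12 + F$)
$A{\left(y,20 \right)} - 1145 = \left(-12 + 43\right) - 1145 = 31 - 1145 = -1114$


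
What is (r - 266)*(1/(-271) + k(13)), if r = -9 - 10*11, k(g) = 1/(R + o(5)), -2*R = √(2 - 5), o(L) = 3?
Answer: 385*(√3 - 536*I)/(271*(√3 + 6*I)) ≈ -117.04 - 34.197*I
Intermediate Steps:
R = -I*√3/2 (R = -√(2 - 5)/2 = -I*√3/2 ≈ -0.86602*I)
k(g) = 1/(3 - I*√3/2) (k(g) = 1/(-I*√3/2 + 3) = 1/(3 - I*√3/2))
r = -119 (r = -9 - 110 = -119)
(r - 266)*(1/(-271) + k(13)) = (-119 - 266)*(1/(-271) + (4/13 + 2*I*√3/39)) = -385*(-1/271 + (4/13 + 2*I*√3/39)) = -385*(1071/3523 + 2*I*√3/39) = -412335/3523 - 770*I*√3/39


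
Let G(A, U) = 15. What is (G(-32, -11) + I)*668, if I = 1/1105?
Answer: 11072768/1105 ≈ 10021.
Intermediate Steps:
I = 1/1105 ≈ 0.00090498
(G(-32, -11) + I)*668 = (15 + 1/1105)*668 = (16576/1105)*668 = 11072768/1105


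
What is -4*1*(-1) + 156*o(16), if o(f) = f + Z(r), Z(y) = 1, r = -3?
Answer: 2656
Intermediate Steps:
o(f) = 1 + f (o(f) = f + 1 = 1 + f)
-4*1*(-1) + 156*o(16) = -4*1*(-1) + 156*(1 + 16) = -4*(-1) + 156*17 = 4 + 2652 = 2656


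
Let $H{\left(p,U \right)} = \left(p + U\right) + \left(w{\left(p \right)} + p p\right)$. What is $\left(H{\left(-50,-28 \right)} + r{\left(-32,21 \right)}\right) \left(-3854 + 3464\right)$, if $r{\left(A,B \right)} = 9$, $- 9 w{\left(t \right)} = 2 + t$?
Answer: $-950170$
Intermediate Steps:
$w{\left(t \right)} = - \frac{2}{9} - \frac{t}{9}$ ($w{\left(t \right)} = - \frac{2 + t}{9} = - \frac{2}{9} - \frac{t}{9}$)
$H{\left(p,U \right)} = - \frac{2}{9} + U + p^{2} + \frac{8 p}{9}$ ($H{\left(p,U \right)} = \left(p + U\right) - \left(\frac{2}{9} + \frac{p}{9} - p p\right) = \left(U + p\right) - \left(\frac{2}{9} - p^{2} + \frac{p}{9}\right) = - \frac{2}{9} + U + p^{2} + \frac{8 p}{9}$)
$\left(H{\left(-50,-28 \right)} + r{\left(-32,21 \right)}\right) \left(-3854 + 3464\right) = \left(\left(- \frac{2}{9} - 28 + \left(-50\right)^{2} + \frac{8}{9} \left(-50\right)\right) + 9\right) \left(-3854 + 3464\right) = \left(\left(- \frac{2}{9} - 28 + 2500 - \frac{400}{9}\right) + 9\right) \left(-390\right) = \left(\frac{7282}{3} + 9\right) \left(-390\right) = \frac{7309}{3} \left(-390\right) = -950170$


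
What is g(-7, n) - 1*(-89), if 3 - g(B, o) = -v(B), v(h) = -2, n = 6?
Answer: 90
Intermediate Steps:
g(B, o) = 1 (g(B, o) = 3 - (-1)*(-2) = 3 - 1*2 = 3 - 2 = 1)
g(-7, n) - 1*(-89) = 1 - 1*(-89) = 1 + 89 = 90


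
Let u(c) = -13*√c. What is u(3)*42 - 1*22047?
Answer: -22047 - 546*√3 ≈ -22993.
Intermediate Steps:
u(3)*42 - 1*22047 = -13*√3*42 - 1*22047 = -546*√3 - 22047 = -22047 - 546*√3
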